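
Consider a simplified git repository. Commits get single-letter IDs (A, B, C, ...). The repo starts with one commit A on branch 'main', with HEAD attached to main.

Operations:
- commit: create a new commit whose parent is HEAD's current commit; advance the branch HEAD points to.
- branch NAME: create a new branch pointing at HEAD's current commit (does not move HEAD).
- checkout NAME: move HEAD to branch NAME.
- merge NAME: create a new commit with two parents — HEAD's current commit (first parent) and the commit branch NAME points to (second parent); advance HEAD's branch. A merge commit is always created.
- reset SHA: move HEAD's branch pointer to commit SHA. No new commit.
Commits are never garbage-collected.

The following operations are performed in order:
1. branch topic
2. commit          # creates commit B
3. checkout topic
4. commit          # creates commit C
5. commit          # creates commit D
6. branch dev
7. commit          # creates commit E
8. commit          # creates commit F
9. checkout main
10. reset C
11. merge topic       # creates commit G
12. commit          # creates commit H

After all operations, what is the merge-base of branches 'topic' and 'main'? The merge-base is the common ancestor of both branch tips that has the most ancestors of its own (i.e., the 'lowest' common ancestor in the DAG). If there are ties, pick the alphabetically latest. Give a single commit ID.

Answer: F

Derivation:
After op 1 (branch): HEAD=main@A [main=A topic=A]
After op 2 (commit): HEAD=main@B [main=B topic=A]
After op 3 (checkout): HEAD=topic@A [main=B topic=A]
After op 4 (commit): HEAD=topic@C [main=B topic=C]
After op 5 (commit): HEAD=topic@D [main=B topic=D]
After op 6 (branch): HEAD=topic@D [dev=D main=B topic=D]
After op 7 (commit): HEAD=topic@E [dev=D main=B topic=E]
After op 8 (commit): HEAD=topic@F [dev=D main=B topic=F]
After op 9 (checkout): HEAD=main@B [dev=D main=B topic=F]
After op 10 (reset): HEAD=main@C [dev=D main=C topic=F]
After op 11 (merge): HEAD=main@G [dev=D main=G topic=F]
After op 12 (commit): HEAD=main@H [dev=D main=H topic=F]
ancestors(topic=F): ['A', 'C', 'D', 'E', 'F']
ancestors(main=H): ['A', 'C', 'D', 'E', 'F', 'G', 'H']
common: ['A', 'C', 'D', 'E', 'F']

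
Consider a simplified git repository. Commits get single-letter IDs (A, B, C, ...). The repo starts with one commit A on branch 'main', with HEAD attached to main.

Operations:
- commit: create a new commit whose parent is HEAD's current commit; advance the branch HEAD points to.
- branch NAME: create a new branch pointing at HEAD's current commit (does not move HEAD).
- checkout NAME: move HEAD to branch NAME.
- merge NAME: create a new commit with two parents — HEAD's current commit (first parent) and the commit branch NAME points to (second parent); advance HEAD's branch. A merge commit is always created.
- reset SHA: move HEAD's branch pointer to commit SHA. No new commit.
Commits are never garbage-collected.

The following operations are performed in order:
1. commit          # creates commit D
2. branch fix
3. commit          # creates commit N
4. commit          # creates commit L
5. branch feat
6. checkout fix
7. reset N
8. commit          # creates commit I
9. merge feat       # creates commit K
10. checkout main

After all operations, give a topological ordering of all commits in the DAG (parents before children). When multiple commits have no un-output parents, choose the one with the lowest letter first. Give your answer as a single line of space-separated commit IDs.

After op 1 (commit): HEAD=main@D [main=D]
After op 2 (branch): HEAD=main@D [fix=D main=D]
After op 3 (commit): HEAD=main@N [fix=D main=N]
After op 4 (commit): HEAD=main@L [fix=D main=L]
After op 5 (branch): HEAD=main@L [feat=L fix=D main=L]
After op 6 (checkout): HEAD=fix@D [feat=L fix=D main=L]
After op 7 (reset): HEAD=fix@N [feat=L fix=N main=L]
After op 8 (commit): HEAD=fix@I [feat=L fix=I main=L]
After op 9 (merge): HEAD=fix@K [feat=L fix=K main=L]
After op 10 (checkout): HEAD=main@L [feat=L fix=K main=L]
commit A: parents=[]
commit D: parents=['A']
commit I: parents=['N']
commit K: parents=['I', 'L']
commit L: parents=['N']
commit N: parents=['D']

Answer: A D N I L K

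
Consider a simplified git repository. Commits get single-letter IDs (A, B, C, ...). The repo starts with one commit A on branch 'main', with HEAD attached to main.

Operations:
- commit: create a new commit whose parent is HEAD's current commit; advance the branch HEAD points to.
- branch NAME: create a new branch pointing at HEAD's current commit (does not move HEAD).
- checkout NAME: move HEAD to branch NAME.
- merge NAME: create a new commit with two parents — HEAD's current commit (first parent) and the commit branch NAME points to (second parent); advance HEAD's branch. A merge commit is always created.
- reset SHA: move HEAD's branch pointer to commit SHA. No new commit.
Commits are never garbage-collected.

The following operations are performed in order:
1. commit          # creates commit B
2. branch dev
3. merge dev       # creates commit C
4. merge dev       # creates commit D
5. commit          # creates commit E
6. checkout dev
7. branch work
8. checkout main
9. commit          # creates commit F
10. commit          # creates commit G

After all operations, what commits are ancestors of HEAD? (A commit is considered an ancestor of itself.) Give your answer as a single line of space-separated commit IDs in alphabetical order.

Answer: A B C D E F G

Derivation:
After op 1 (commit): HEAD=main@B [main=B]
After op 2 (branch): HEAD=main@B [dev=B main=B]
After op 3 (merge): HEAD=main@C [dev=B main=C]
After op 4 (merge): HEAD=main@D [dev=B main=D]
After op 5 (commit): HEAD=main@E [dev=B main=E]
After op 6 (checkout): HEAD=dev@B [dev=B main=E]
After op 7 (branch): HEAD=dev@B [dev=B main=E work=B]
After op 8 (checkout): HEAD=main@E [dev=B main=E work=B]
After op 9 (commit): HEAD=main@F [dev=B main=F work=B]
After op 10 (commit): HEAD=main@G [dev=B main=G work=B]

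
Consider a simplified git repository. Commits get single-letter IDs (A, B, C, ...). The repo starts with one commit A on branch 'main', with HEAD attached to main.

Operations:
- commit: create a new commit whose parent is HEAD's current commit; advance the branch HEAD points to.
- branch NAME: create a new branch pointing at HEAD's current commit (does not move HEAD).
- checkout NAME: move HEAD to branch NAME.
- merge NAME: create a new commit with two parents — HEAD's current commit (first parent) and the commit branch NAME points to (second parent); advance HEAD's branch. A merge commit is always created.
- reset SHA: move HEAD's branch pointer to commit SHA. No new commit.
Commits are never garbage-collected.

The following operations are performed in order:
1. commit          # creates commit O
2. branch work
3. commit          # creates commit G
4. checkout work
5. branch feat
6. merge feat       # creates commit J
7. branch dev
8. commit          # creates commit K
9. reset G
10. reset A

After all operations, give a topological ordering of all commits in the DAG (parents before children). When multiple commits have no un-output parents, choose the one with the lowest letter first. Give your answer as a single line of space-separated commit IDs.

Answer: A O G J K

Derivation:
After op 1 (commit): HEAD=main@O [main=O]
After op 2 (branch): HEAD=main@O [main=O work=O]
After op 3 (commit): HEAD=main@G [main=G work=O]
After op 4 (checkout): HEAD=work@O [main=G work=O]
After op 5 (branch): HEAD=work@O [feat=O main=G work=O]
After op 6 (merge): HEAD=work@J [feat=O main=G work=J]
After op 7 (branch): HEAD=work@J [dev=J feat=O main=G work=J]
After op 8 (commit): HEAD=work@K [dev=J feat=O main=G work=K]
After op 9 (reset): HEAD=work@G [dev=J feat=O main=G work=G]
After op 10 (reset): HEAD=work@A [dev=J feat=O main=G work=A]
commit A: parents=[]
commit G: parents=['O']
commit J: parents=['O', 'O']
commit K: parents=['J']
commit O: parents=['A']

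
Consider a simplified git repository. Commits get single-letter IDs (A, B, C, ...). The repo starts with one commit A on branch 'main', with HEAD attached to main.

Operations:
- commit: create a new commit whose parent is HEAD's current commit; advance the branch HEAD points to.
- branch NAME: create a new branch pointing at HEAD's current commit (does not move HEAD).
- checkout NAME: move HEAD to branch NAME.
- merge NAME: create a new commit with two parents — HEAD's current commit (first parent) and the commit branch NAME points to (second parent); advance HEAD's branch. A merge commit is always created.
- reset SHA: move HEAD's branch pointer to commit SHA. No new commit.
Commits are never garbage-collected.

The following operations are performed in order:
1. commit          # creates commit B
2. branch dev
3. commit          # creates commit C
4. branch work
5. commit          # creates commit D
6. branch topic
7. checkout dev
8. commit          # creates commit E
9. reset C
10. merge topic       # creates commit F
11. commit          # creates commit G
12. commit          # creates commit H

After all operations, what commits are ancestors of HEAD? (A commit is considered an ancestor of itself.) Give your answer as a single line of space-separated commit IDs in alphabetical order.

Answer: A B C D F G H

Derivation:
After op 1 (commit): HEAD=main@B [main=B]
After op 2 (branch): HEAD=main@B [dev=B main=B]
After op 3 (commit): HEAD=main@C [dev=B main=C]
After op 4 (branch): HEAD=main@C [dev=B main=C work=C]
After op 5 (commit): HEAD=main@D [dev=B main=D work=C]
After op 6 (branch): HEAD=main@D [dev=B main=D topic=D work=C]
After op 7 (checkout): HEAD=dev@B [dev=B main=D topic=D work=C]
After op 8 (commit): HEAD=dev@E [dev=E main=D topic=D work=C]
After op 9 (reset): HEAD=dev@C [dev=C main=D topic=D work=C]
After op 10 (merge): HEAD=dev@F [dev=F main=D topic=D work=C]
After op 11 (commit): HEAD=dev@G [dev=G main=D topic=D work=C]
After op 12 (commit): HEAD=dev@H [dev=H main=D topic=D work=C]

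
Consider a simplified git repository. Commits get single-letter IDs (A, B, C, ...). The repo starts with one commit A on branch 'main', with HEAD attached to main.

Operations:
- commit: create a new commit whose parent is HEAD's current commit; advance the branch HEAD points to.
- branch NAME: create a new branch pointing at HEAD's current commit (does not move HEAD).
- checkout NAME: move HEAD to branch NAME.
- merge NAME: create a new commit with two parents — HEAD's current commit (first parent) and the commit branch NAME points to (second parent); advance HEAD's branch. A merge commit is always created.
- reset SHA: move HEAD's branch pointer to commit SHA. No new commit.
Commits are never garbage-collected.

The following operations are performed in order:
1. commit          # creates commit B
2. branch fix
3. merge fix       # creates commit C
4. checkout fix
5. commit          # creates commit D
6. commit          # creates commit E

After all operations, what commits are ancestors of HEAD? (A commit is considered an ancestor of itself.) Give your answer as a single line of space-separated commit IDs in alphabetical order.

After op 1 (commit): HEAD=main@B [main=B]
After op 2 (branch): HEAD=main@B [fix=B main=B]
After op 3 (merge): HEAD=main@C [fix=B main=C]
After op 4 (checkout): HEAD=fix@B [fix=B main=C]
After op 5 (commit): HEAD=fix@D [fix=D main=C]
After op 6 (commit): HEAD=fix@E [fix=E main=C]

Answer: A B D E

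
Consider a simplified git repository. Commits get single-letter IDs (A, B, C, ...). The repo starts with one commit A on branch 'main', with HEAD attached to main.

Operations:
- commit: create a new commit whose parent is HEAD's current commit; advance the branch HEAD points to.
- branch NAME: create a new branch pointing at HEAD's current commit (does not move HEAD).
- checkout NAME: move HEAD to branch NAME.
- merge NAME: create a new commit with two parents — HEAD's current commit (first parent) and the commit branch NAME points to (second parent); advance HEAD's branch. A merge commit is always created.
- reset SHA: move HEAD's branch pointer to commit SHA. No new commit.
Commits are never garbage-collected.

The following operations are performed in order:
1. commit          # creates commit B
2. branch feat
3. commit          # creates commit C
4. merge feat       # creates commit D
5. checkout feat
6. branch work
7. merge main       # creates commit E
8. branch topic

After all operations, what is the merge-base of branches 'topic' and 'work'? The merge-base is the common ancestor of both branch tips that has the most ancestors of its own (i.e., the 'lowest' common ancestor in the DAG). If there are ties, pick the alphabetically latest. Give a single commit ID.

Answer: B

Derivation:
After op 1 (commit): HEAD=main@B [main=B]
After op 2 (branch): HEAD=main@B [feat=B main=B]
After op 3 (commit): HEAD=main@C [feat=B main=C]
After op 4 (merge): HEAD=main@D [feat=B main=D]
After op 5 (checkout): HEAD=feat@B [feat=B main=D]
After op 6 (branch): HEAD=feat@B [feat=B main=D work=B]
After op 7 (merge): HEAD=feat@E [feat=E main=D work=B]
After op 8 (branch): HEAD=feat@E [feat=E main=D topic=E work=B]
ancestors(topic=E): ['A', 'B', 'C', 'D', 'E']
ancestors(work=B): ['A', 'B']
common: ['A', 'B']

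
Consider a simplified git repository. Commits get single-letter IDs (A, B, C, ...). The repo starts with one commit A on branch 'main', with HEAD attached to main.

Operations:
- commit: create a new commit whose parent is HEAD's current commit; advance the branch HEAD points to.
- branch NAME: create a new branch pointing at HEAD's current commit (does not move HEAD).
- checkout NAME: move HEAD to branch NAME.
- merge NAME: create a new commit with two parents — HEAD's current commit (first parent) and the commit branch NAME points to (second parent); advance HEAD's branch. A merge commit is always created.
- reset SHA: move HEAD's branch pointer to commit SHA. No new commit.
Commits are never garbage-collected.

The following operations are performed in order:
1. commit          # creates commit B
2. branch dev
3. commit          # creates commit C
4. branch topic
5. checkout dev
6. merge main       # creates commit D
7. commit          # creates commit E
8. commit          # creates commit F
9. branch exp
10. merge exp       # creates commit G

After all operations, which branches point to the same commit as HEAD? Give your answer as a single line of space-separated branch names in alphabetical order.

Answer: dev

Derivation:
After op 1 (commit): HEAD=main@B [main=B]
After op 2 (branch): HEAD=main@B [dev=B main=B]
After op 3 (commit): HEAD=main@C [dev=B main=C]
After op 4 (branch): HEAD=main@C [dev=B main=C topic=C]
After op 5 (checkout): HEAD=dev@B [dev=B main=C topic=C]
After op 6 (merge): HEAD=dev@D [dev=D main=C topic=C]
After op 7 (commit): HEAD=dev@E [dev=E main=C topic=C]
After op 8 (commit): HEAD=dev@F [dev=F main=C topic=C]
After op 9 (branch): HEAD=dev@F [dev=F exp=F main=C topic=C]
After op 10 (merge): HEAD=dev@G [dev=G exp=F main=C topic=C]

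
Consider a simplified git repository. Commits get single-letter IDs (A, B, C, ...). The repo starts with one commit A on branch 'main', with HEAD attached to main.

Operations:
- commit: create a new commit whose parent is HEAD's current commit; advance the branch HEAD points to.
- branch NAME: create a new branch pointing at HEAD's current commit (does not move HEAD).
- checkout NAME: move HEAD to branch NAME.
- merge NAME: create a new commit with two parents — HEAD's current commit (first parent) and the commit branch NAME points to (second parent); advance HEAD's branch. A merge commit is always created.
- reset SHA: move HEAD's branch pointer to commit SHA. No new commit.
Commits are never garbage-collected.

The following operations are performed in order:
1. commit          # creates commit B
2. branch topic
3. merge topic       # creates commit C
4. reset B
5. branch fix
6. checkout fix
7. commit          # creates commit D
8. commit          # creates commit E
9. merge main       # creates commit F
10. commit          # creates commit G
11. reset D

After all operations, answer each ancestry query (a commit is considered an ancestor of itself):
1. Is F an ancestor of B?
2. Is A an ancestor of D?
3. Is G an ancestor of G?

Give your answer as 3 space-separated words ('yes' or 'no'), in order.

After op 1 (commit): HEAD=main@B [main=B]
After op 2 (branch): HEAD=main@B [main=B topic=B]
After op 3 (merge): HEAD=main@C [main=C topic=B]
After op 4 (reset): HEAD=main@B [main=B topic=B]
After op 5 (branch): HEAD=main@B [fix=B main=B topic=B]
After op 6 (checkout): HEAD=fix@B [fix=B main=B topic=B]
After op 7 (commit): HEAD=fix@D [fix=D main=B topic=B]
After op 8 (commit): HEAD=fix@E [fix=E main=B topic=B]
After op 9 (merge): HEAD=fix@F [fix=F main=B topic=B]
After op 10 (commit): HEAD=fix@G [fix=G main=B topic=B]
After op 11 (reset): HEAD=fix@D [fix=D main=B topic=B]
ancestors(B) = {A,B}; F in? no
ancestors(D) = {A,B,D}; A in? yes
ancestors(G) = {A,B,D,E,F,G}; G in? yes

Answer: no yes yes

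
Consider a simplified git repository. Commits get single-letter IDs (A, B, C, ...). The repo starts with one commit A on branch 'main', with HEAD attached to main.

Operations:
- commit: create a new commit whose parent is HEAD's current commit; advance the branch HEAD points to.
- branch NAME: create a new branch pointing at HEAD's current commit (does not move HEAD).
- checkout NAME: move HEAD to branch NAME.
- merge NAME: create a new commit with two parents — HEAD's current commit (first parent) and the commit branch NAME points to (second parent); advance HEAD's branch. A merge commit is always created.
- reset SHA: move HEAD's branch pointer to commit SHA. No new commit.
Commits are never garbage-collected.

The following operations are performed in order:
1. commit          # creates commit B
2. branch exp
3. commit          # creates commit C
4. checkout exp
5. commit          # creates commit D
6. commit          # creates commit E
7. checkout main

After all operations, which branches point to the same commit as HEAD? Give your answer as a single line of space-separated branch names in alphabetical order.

Answer: main

Derivation:
After op 1 (commit): HEAD=main@B [main=B]
After op 2 (branch): HEAD=main@B [exp=B main=B]
After op 3 (commit): HEAD=main@C [exp=B main=C]
After op 4 (checkout): HEAD=exp@B [exp=B main=C]
After op 5 (commit): HEAD=exp@D [exp=D main=C]
After op 6 (commit): HEAD=exp@E [exp=E main=C]
After op 7 (checkout): HEAD=main@C [exp=E main=C]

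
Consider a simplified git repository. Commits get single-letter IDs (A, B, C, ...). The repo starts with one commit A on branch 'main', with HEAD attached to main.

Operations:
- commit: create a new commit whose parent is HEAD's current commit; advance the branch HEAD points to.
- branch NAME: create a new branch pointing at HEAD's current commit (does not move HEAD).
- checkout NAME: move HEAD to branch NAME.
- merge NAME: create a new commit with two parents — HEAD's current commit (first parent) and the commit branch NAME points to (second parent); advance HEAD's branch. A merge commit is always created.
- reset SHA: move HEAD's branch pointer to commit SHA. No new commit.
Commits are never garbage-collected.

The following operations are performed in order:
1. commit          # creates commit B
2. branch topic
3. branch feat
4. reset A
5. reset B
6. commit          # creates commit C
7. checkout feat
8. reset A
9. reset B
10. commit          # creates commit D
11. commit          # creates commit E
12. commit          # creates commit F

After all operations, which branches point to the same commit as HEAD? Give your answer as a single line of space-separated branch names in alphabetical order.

After op 1 (commit): HEAD=main@B [main=B]
After op 2 (branch): HEAD=main@B [main=B topic=B]
After op 3 (branch): HEAD=main@B [feat=B main=B topic=B]
After op 4 (reset): HEAD=main@A [feat=B main=A topic=B]
After op 5 (reset): HEAD=main@B [feat=B main=B topic=B]
After op 6 (commit): HEAD=main@C [feat=B main=C topic=B]
After op 7 (checkout): HEAD=feat@B [feat=B main=C topic=B]
After op 8 (reset): HEAD=feat@A [feat=A main=C topic=B]
After op 9 (reset): HEAD=feat@B [feat=B main=C topic=B]
After op 10 (commit): HEAD=feat@D [feat=D main=C topic=B]
After op 11 (commit): HEAD=feat@E [feat=E main=C topic=B]
After op 12 (commit): HEAD=feat@F [feat=F main=C topic=B]

Answer: feat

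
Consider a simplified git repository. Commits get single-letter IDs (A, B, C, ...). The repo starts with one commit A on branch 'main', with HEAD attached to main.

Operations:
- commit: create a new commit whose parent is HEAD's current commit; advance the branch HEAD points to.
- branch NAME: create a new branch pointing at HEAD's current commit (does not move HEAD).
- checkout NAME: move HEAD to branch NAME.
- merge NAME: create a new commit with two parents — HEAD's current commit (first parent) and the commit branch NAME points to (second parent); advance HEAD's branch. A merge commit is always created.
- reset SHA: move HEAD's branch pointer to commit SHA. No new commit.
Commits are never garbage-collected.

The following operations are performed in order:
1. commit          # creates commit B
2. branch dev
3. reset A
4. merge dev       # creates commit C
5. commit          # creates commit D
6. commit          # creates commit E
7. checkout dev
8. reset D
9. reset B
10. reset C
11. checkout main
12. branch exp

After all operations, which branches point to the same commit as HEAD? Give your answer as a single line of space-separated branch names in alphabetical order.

After op 1 (commit): HEAD=main@B [main=B]
After op 2 (branch): HEAD=main@B [dev=B main=B]
After op 3 (reset): HEAD=main@A [dev=B main=A]
After op 4 (merge): HEAD=main@C [dev=B main=C]
After op 5 (commit): HEAD=main@D [dev=B main=D]
After op 6 (commit): HEAD=main@E [dev=B main=E]
After op 7 (checkout): HEAD=dev@B [dev=B main=E]
After op 8 (reset): HEAD=dev@D [dev=D main=E]
After op 9 (reset): HEAD=dev@B [dev=B main=E]
After op 10 (reset): HEAD=dev@C [dev=C main=E]
After op 11 (checkout): HEAD=main@E [dev=C main=E]
After op 12 (branch): HEAD=main@E [dev=C exp=E main=E]

Answer: exp main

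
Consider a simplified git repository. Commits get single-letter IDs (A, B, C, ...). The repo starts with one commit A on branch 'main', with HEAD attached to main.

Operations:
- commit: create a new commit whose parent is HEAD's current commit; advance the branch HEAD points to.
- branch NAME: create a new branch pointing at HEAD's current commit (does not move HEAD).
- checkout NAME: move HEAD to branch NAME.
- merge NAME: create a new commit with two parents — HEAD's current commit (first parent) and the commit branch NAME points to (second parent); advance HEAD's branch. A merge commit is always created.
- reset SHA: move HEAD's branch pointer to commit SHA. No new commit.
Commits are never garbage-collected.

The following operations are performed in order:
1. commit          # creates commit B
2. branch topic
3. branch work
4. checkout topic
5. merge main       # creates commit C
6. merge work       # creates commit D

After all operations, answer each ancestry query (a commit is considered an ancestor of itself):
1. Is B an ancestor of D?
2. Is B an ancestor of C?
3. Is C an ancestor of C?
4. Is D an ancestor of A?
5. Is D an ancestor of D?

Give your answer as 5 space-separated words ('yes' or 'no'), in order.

After op 1 (commit): HEAD=main@B [main=B]
After op 2 (branch): HEAD=main@B [main=B topic=B]
After op 3 (branch): HEAD=main@B [main=B topic=B work=B]
After op 4 (checkout): HEAD=topic@B [main=B topic=B work=B]
After op 5 (merge): HEAD=topic@C [main=B topic=C work=B]
After op 6 (merge): HEAD=topic@D [main=B topic=D work=B]
ancestors(D) = {A,B,C,D}; B in? yes
ancestors(C) = {A,B,C}; B in? yes
ancestors(C) = {A,B,C}; C in? yes
ancestors(A) = {A}; D in? no
ancestors(D) = {A,B,C,D}; D in? yes

Answer: yes yes yes no yes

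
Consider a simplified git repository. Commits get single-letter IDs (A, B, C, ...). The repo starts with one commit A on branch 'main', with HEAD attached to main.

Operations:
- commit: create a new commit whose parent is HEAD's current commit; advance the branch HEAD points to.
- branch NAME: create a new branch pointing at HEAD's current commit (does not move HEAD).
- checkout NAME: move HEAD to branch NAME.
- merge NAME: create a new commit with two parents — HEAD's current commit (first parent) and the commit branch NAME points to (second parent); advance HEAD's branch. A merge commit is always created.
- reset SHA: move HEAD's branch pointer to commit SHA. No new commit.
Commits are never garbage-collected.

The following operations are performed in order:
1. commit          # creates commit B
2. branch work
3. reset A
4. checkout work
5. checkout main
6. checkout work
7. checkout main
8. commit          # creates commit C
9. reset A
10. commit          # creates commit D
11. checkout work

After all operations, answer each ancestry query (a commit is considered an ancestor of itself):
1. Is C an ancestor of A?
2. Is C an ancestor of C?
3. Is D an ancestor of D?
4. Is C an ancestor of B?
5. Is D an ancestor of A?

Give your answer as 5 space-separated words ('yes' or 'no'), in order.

After op 1 (commit): HEAD=main@B [main=B]
After op 2 (branch): HEAD=main@B [main=B work=B]
After op 3 (reset): HEAD=main@A [main=A work=B]
After op 4 (checkout): HEAD=work@B [main=A work=B]
After op 5 (checkout): HEAD=main@A [main=A work=B]
After op 6 (checkout): HEAD=work@B [main=A work=B]
After op 7 (checkout): HEAD=main@A [main=A work=B]
After op 8 (commit): HEAD=main@C [main=C work=B]
After op 9 (reset): HEAD=main@A [main=A work=B]
After op 10 (commit): HEAD=main@D [main=D work=B]
After op 11 (checkout): HEAD=work@B [main=D work=B]
ancestors(A) = {A}; C in? no
ancestors(C) = {A,C}; C in? yes
ancestors(D) = {A,D}; D in? yes
ancestors(B) = {A,B}; C in? no
ancestors(A) = {A}; D in? no

Answer: no yes yes no no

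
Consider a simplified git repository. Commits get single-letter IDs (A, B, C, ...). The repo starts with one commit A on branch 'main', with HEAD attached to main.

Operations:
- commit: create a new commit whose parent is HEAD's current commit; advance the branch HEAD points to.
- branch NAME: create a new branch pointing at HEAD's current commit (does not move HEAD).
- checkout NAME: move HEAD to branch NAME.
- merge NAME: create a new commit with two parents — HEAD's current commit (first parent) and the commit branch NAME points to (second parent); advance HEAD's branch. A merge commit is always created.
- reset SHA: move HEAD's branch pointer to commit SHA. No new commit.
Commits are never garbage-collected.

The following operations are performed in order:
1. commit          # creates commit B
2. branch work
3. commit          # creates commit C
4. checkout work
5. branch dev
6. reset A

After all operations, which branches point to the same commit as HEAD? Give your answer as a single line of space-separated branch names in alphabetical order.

Answer: work

Derivation:
After op 1 (commit): HEAD=main@B [main=B]
After op 2 (branch): HEAD=main@B [main=B work=B]
After op 3 (commit): HEAD=main@C [main=C work=B]
After op 4 (checkout): HEAD=work@B [main=C work=B]
After op 5 (branch): HEAD=work@B [dev=B main=C work=B]
After op 6 (reset): HEAD=work@A [dev=B main=C work=A]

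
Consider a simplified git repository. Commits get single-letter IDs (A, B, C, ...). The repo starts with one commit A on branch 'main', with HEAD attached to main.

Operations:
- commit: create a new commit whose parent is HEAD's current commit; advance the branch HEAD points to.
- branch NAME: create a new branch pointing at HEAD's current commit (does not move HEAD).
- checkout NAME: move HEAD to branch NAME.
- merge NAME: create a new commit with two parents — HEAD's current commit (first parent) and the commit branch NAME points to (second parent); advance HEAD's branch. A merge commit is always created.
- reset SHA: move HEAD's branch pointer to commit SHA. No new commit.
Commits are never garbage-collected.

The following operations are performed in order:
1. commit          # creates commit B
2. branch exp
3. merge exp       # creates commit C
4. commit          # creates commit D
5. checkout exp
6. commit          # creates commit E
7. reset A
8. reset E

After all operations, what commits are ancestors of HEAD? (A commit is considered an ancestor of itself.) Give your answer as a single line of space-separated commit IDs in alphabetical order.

Answer: A B E

Derivation:
After op 1 (commit): HEAD=main@B [main=B]
After op 2 (branch): HEAD=main@B [exp=B main=B]
After op 3 (merge): HEAD=main@C [exp=B main=C]
After op 4 (commit): HEAD=main@D [exp=B main=D]
After op 5 (checkout): HEAD=exp@B [exp=B main=D]
After op 6 (commit): HEAD=exp@E [exp=E main=D]
After op 7 (reset): HEAD=exp@A [exp=A main=D]
After op 8 (reset): HEAD=exp@E [exp=E main=D]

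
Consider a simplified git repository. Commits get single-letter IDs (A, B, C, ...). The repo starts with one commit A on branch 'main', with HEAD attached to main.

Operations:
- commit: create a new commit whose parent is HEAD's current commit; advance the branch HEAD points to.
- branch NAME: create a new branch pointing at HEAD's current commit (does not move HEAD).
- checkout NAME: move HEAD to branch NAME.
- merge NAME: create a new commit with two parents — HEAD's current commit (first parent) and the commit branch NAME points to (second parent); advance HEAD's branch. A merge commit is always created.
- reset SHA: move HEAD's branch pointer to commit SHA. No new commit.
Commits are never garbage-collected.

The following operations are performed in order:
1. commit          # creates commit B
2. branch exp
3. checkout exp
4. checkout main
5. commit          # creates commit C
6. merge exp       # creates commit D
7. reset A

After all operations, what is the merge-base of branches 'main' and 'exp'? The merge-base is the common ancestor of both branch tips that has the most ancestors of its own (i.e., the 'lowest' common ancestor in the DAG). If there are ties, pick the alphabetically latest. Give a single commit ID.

Answer: A

Derivation:
After op 1 (commit): HEAD=main@B [main=B]
After op 2 (branch): HEAD=main@B [exp=B main=B]
After op 3 (checkout): HEAD=exp@B [exp=B main=B]
After op 4 (checkout): HEAD=main@B [exp=B main=B]
After op 5 (commit): HEAD=main@C [exp=B main=C]
After op 6 (merge): HEAD=main@D [exp=B main=D]
After op 7 (reset): HEAD=main@A [exp=B main=A]
ancestors(main=A): ['A']
ancestors(exp=B): ['A', 'B']
common: ['A']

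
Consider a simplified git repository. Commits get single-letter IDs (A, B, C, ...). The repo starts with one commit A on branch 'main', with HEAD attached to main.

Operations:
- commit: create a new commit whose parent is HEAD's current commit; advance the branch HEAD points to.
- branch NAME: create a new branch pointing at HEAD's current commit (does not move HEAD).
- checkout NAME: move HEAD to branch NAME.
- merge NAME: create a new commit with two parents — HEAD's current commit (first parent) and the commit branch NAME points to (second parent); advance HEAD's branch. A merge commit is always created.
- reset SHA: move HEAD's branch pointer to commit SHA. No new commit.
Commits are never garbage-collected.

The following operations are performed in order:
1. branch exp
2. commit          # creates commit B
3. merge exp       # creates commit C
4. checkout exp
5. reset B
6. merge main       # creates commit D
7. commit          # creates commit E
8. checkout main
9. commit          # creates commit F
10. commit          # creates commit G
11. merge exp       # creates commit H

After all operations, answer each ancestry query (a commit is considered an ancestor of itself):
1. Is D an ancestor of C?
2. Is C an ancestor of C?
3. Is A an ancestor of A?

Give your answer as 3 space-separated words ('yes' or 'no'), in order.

Answer: no yes yes

Derivation:
After op 1 (branch): HEAD=main@A [exp=A main=A]
After op 2 (commit): HEAD=main@B [exp=A main=B]
After op 3 (merge): HEAD=main@C [exp=A main=C]
After op 4 (checkout): HEAD=exp@A [exp=A main=C]
After op 5 (reset): HEAD=exp@B [exp=B main=C]
After op 6 (merge): HEAD=exp@D [exp=D main=C]
After op 7 (commit): HEAD=exp@E [exp=E main=C]
After op 8 (checkout): HEAD=main@C [exp=E main=C]
After op 9 (commit): HEAD=main@F [exp=E main=F]
After op 10 (commit): HEAD=main@G [exp=E main=G]
After op 11 (merge): HEAD=main@H [exp=E main=H]
ancestors(C) = {A,B,C}; D in? no
ancestors(C) = {A,B,C}; C in? yes
ancestors(A) = {A}; A in? yes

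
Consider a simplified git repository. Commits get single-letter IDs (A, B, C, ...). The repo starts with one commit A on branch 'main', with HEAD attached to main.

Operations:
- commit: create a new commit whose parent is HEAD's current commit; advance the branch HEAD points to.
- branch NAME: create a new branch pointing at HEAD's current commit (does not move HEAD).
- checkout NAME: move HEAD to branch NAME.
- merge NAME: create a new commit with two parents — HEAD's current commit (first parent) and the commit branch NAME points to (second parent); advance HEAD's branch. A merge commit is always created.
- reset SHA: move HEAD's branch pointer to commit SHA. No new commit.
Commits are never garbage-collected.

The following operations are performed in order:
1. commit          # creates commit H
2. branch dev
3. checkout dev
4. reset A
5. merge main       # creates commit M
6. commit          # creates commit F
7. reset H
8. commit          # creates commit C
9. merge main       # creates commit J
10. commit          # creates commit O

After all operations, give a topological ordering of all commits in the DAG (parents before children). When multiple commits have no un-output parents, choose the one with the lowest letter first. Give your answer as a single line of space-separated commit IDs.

After op 1 (commit): HEAD=main@H [main=H]
After op 2 (branch): HEAD=main@H [dev=H main=H]
After op 3 (checkout): HEAD=dev@H [dev=H main=H]
After op 4 (reset): HEAD=dev@A [dev=A main=H]
After op 5 (merge): HEAD=dev@M [dev=M main=H]
After op 6 (commit): HEAD=dev@F [dev=F main=H]
After op 7 (reset): HEAD=dev@H [dev=H main=H]
After op 8 (commit): HEAD=dev@C [dev=C main=H]
After op 9 (merge): HEAD=dev@J [dev=J main=H]
After op 10 (commit): HEAD=dev@O [dev=O main=H]
commit A: parents=[]
commit C: parents=['H']
commit F: parents=['M']
commit H: parents=['A']
commit J: parents=['C', 'H']
commit M: parents=['A', 'H']
commit O: parents=['J']

Answer: A H C J M F O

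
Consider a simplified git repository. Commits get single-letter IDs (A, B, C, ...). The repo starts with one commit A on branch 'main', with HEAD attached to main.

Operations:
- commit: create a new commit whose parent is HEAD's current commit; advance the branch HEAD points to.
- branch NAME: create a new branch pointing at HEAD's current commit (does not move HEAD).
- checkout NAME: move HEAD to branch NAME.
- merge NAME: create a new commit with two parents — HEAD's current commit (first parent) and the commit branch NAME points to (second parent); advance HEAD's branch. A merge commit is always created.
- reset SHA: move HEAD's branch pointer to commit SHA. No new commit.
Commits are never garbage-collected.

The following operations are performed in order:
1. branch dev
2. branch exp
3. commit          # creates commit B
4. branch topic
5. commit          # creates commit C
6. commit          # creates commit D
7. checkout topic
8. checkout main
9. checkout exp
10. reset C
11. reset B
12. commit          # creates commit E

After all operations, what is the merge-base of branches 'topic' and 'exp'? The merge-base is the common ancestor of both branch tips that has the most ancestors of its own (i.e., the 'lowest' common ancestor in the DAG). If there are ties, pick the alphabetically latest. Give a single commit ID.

Answer: B

Derivation:
After op 1 (branch): HEAD=main@A [dev=A main=A]
After op 2 (branch): HEAD=main@A [dev=A exp=A main=A]
After op 3 (commit): HEAD=main@B [dev=A exp=A main=B]
After op 4 (branch): HEAD=main@B [dev=A exp=A main=B topic=B]
After op 5 (commit): HEAD=main@C [dev=A exp=A main=C topic=B]
After op 6 (commit): HEAD=main@D [dev=A exp=A main=D topic=B]
After op 7 (checkout): HEAD=topic@B [dev=A exp=A main=D topic=B]
After op 8 (checkout): HEAD=main@D [dev=A exp=A main=D topic=B]
After op 9 (checkout): HEAD=exp@A [dev=A exp=A main=D topic=B]
After op 10 (reset): HEAD=exp@C [dev=A exp=C main=D topic=B]
After op 11 (reset): HEAD=exp@B [dev=A exp=B main=D topic=B]
After op 12 (commit): HEAD=exp@E [dev=A exp=E main=D topic=B]
ancestors(topic=B): ['A', 'B']
ancestors(exp=E): ['A', 'B', 'E']
common: ['A', 'B']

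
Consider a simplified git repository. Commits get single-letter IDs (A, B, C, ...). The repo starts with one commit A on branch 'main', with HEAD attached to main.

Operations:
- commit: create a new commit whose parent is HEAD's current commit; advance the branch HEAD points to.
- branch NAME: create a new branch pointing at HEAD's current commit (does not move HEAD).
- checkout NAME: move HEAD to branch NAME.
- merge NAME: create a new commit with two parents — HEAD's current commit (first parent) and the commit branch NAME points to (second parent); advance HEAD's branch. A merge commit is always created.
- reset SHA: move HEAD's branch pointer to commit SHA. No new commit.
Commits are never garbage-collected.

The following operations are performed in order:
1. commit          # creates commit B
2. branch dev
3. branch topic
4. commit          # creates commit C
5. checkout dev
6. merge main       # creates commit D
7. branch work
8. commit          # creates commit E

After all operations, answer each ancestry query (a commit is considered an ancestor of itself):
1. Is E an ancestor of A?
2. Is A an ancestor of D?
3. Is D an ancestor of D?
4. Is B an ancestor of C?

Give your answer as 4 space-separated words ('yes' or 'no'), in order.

After op 1 (commit): HEAD=main@B [main=B]
After op 2 (branch): HEAD=main@B [dev=B main=B]
After op 3 (branch): HEAD=main@B [dev=B main=B topic=B]
After op 4 (commit): HEAD=main@C [dev=B main=C topic=B]
After op 5 (checkout): HEAD=dev@B [dev=B main=C topic=B]
After op 6 (merge): HEAD=dev@D [dev=D main=C topic=B]
After op 7 (branch): HEAD=dev@D [dev=D main=C topic=B work=D]
After op 8 (commit): HEAD=dev@E [dev=E main=C topic=B work=D]
ancestors(A) = {A}; E in? no
ancestors(D) = {A,B,C,D}; A in? yes
ancestors(D) = {A,B,C,D}; D in? yes
ancestors(C) = {A,B,C}; B in? yes

Answer: no yes yes yes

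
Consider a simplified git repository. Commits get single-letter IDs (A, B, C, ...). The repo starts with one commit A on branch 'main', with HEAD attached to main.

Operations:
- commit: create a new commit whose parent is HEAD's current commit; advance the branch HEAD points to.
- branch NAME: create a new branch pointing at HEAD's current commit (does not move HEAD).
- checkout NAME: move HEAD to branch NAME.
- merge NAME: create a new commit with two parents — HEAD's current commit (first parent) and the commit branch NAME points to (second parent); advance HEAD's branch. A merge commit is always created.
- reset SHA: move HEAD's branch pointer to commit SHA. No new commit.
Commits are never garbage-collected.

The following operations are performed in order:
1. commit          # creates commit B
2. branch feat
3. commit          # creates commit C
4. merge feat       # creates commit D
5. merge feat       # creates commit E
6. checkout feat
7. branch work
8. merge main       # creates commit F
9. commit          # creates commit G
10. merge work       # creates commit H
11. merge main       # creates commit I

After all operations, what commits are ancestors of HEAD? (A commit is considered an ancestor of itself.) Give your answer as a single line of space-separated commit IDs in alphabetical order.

After op 1 (commit): HEAD=main@B [main=B]
After op 2 (branch): HEAD=main@B [feat=B main=B]
After op 3 (commit): HEAD=main@C [feat=B main=C]
After op 4 (merge): HEAD=main@D [feat=B main=D]
After op 5 (merge): HEAD=main@E [feat=B main=E]
After op 6 (checkout): HEAD=feat@B [feat=B main=E]
After op 7 (branch): HEAD=feat@B [feat=B main=E work=B]
After op 8 (merge): HEAD=feat@F [feat=F main=E work=B]
After op 9 (commit): HEAD=feat@G [feat=G main=E work=B]
After op 10 (merge): HEAD=feat@H [feat=H main=E work=B]
After op 11 (merge): HEAD=feat@I [feat=I main=E work=B]

Answer: A B C D E F G H I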